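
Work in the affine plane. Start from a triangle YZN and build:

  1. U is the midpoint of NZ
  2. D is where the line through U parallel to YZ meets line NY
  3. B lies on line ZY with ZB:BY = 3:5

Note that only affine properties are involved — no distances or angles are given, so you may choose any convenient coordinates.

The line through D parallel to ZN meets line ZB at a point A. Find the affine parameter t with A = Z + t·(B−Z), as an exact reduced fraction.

Set Y = (0, 0), Z = (1, 0), N = (0, 1); any affine frame gives the same invariant.
1. U is the midpoint of NZ ⇒ U = (1/2, 1/2)
2. D is where the line through U parallel to YZ meets line NY ⇒ D = (0, 1/2)
3. B lies on line ZY with ZB:BY = 3:5 ⇒ B = (5/8, 0)
through D parallel to ZN: direction (-1, 1); meets ZB at A = (1/2, 0)
A = Z + t·(B−Z) with t = 4/3

t = 4/3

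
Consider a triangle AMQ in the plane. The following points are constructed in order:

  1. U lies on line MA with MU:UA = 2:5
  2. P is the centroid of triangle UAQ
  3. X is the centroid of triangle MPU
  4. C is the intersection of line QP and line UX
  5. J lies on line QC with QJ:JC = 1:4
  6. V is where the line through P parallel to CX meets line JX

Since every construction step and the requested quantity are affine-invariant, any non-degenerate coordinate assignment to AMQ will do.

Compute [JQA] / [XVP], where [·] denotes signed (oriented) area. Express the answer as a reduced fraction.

Set A = (0, 0), M = (1, 0), Q = (0, 1); any affine frame gives the same invariant.
1. U lies on line MA with MU:UA = 2:5 ⇒ U = (5/7, 0)
2. P is the centroid of triangle UAQ ⇒ P = (5/21, 1/3)
3. X is the centroid of triangle MPU ⇒ X = (41/63, 1/9)
4. C is the intersection of line QP and line UX ⇒ C = (-5/21, 5/3)
5. J lies on line QC with QJ:JC = 1:4 ⇒ J = (-1/21, 17/15)
6. V is where the line through P parallel to CX meets line JX ⇒ V = (-23/21, 8/3)
2·[JQA] = -1/21, 2·[XVP] = 2/3
[JQA]:[XVP] = -1/21:2/3 = -1/14

[JQA]:[XVP] = -1/14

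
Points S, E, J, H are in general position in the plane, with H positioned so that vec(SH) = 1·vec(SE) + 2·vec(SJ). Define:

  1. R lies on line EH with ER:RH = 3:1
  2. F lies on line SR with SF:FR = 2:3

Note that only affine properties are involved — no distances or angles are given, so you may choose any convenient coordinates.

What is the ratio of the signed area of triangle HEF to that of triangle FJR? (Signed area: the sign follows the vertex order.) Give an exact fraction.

[HEF]:[FJR] = 2

Set S = (0, 0), E = (1, 0), J = (0, 1), H = (1, 2); any affine frame gives the same invariant.
1. R lies on line EH with ER:RH = 3:1 ⇒ R = (1, 3/2)
2. F lies on line SR with SF:FR = 2:3 ⇒ F = (2/5, 3/5)
2·[HEF] = -6/5, 2·[FJR] = -3/5
[HEF]:[FJR] = -6/5:-3/5 = 2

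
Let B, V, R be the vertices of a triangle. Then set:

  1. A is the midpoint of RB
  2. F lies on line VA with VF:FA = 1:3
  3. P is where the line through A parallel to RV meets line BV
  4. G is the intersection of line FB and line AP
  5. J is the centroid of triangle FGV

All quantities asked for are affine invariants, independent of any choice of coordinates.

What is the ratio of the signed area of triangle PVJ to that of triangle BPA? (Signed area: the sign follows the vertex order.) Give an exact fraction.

Work in coordinates with B = (0, 0), V = (1, 0), R = (0, 1).
1. A is the midpoint of RB ⇒ A = (0, 1/2)
2. F lies on line VA with VF:FA = 1:3 ⇒ F = (3/4, 1/8)
3. P is where the line through A parallel to RV meets line BV ⇒ P = (1/2, 0)
4. G is the intersection of line FB and line AP ⇒ G = (3/7, 1/14)
5. J is the centroid of triangle FGV ⇒ J = (61/84, 11/168)
2·[PVJ] = 11/336, 2·[BPA] = 1/4
[PVJ]:[BPA] = 11/336:1/4 = 11/84

[PVJ]:[BPA] = 11/84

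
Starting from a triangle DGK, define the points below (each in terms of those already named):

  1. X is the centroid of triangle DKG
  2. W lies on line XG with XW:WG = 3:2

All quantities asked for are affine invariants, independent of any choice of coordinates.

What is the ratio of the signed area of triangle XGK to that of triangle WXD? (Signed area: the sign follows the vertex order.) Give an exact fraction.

Set D = (0, 0), G = (1, 0), K = (0, 1); any affine frame gives the same invariant.
1. X is the centroid of triangle DKG ⇒ X = (1/3, 1/3)
2. W lies on line XG with XW:WG = 3:2 ⇒ W = (11/15, 2/15)
2·[XGK] = 1/3, 2·[WXD] = 1/5
[XGK]:[WXD] = 1/3:1/5 = 5/3

[XGK]:[WXD] = 5/3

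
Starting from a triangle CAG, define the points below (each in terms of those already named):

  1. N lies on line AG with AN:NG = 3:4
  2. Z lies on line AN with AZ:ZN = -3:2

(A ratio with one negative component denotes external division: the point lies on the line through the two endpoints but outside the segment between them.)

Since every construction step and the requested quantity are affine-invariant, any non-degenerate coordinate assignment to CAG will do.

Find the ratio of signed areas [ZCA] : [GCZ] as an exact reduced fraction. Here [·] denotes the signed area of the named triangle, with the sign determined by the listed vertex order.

[ZCA]:[GCZ] = -9/2

Work in coordinates with C = (0, 0), A = (1, 0), G = (0, 1).
1. N lies on line AG with AN:NG = 3:4 ⇒ N = (4/7, 3/7)
2. Z lies on line AN with AZ:ZN = -3:2 ⇒ Z = (-2/7, 9/7)
2·[ZCA] = 9/7, 2·[GCZ] = -2/7
[ZCA]:[GCZ] = 9/7:-2/7 = -9/2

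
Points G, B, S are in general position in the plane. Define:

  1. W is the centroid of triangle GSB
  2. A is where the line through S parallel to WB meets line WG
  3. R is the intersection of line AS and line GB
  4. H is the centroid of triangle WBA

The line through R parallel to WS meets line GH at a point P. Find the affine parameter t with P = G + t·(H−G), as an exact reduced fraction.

Set G = (0, 0), B = (1, 0), S = (0, 1); any affine frame gives the same invariant.
1. W is the centroid of triangle GSB ⇒ W = (1/3, 1/3)
2. A is where the line through S parallel to WB meets line WG ⇒ A = (2/3, 2/3)
3. R is the intersection of line AS and line GB ⇒ R = (2, 0)
4. H is the centroid of triangle WBA ⇒ H = (2/3, 1/3)
through R parallel to WS: direction (-1/3, 2/3); meets GH at P = (8/5, 4/5)
P = G + t·(H−G) with t = 12/5

t = 12/5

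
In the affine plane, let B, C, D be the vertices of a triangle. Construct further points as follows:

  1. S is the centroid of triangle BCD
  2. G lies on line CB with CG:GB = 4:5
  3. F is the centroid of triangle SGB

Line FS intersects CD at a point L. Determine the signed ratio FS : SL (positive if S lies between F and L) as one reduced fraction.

FS:SL = 7/9

Work in coordinates with B = (0, 0), C = (1, 0), D = (0, 1).
1. S is the centroid of triangle BCD ⇒ S = (1/3, 1/3)
2. G lies on line CB with CG:GB = 4:5 ⇒ G = (5/9, 0)
3. F is the centroid of triangle SGB ⇒ F = (8/27, 1/9)
line FS meets CD at L = (8/21, 13/21)
S = F + t·(L−F) with t = 7/16, so FS:SL = 7/16:9/16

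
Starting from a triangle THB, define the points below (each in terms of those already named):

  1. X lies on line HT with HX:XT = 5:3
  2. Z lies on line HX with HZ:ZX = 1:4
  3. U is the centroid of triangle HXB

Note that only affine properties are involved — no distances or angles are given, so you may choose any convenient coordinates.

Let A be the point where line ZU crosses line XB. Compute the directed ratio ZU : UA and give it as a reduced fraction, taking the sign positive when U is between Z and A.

Assign T = (0, 0), H = (1, 0), B = (0, 1) — the answer is frame-independent, so this choice is without loss of generality.
1. X lies on line HT with HX:XT = 5:3 ⇒ X = (3/8, 0)
2. Z lies on line HX with HZ:ZX = 1:4 ⇒ Z = (7/8, 0)
3. U is the centroid of triangle HXB ⇒ U = (11/24, 1/3)
line ZU meets XB at A = (9/56, 4/7)
U = Z + t·(A−Z) with t = 7/12, so ZU:UA = 7/12:5/12

ZU:UA = 7/5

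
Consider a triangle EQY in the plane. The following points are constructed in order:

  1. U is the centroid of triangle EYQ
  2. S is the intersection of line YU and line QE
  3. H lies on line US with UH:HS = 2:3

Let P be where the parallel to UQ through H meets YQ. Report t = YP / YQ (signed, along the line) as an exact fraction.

Assign E = (0, 0), Q = (1, 0), Y = (0, 1) — the answer is frame-independent, so this choice is without loss of generality.
1. U is the centroid of triangle EYQ ⇒ U = (1/3, 1/3)
2. S is the intersection of line YU and line QE ⇒ S = (1/2, 0)
3. H lies on line US with UH:HS = 2:3 ⇒ H = (2/5, 1/5)
through H parallel to UQ: direction (2/3, -1/3); meets YQ at P = (6/5, -1/5)
P = Y + t·(Q−Y) with t = 6/5

t = 6/5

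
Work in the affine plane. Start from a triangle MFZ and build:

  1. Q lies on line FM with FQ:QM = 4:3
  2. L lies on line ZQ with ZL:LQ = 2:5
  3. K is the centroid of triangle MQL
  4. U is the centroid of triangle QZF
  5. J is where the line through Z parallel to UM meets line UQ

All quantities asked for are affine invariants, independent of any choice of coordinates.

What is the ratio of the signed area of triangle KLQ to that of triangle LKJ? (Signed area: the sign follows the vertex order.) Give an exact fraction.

[KLQ]:[LKJ] = -135/382

Assign M = (0, 0), F = (1, 0), Z = (0, 1) — the answer is frame-independent, so this choice is without loss of generality.
1. Q lies on line FM with FQ:QM = 4:3 ⇒ Q = (3/7, 0)
2. L lies on line ZQ with ZL:LQ = 2:5 ⇒ L = (6/49, 5/7)
3. K is the centroid of triangle MQL ⇒ K = (9/49, 5/21)
4. U is the centroid of triangle QZF ⇒ U = (10/21, 1/3)
5. J is where the line through Z parallel to UM meets line UQ ⇒ J = (40/63, 13/9)
2·[KLQ] = -5/49, 2·[LKJ] = 382/1323
[KLQ]:[LKJ] = -5/49:382/1323 = -135/382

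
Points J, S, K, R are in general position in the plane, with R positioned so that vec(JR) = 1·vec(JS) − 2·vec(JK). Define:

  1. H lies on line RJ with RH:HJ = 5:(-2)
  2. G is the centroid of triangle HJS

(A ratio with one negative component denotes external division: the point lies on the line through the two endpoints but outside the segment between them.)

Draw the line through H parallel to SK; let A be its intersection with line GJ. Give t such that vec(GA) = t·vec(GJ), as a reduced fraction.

t = -1/5

Assign J = (0, 0), S = (1, 0), K = (0, 1), R = (1, -2) — the answer is frame-independent, so this choice is without loss of generality.
1. H lies on line RJ with RH:HJ = 5:(-2) ⇒ H = (-2/3, 4/3)
2. G is the centroid of triangle HJS ⇒ G = (1/9, 4/9)
through H parallel to SK: direction (-1, 1); meets GJ at A = (2/15, 8/15)
A = G + t·(J−G) with t = -1/5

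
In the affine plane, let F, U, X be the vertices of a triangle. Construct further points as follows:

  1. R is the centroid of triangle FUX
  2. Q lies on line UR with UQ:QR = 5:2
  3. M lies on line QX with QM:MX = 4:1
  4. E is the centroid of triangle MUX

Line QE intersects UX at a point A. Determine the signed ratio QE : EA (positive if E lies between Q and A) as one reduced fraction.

QE:EA = 14

Set F = (0, 0), U = (1, 0), X = (0, 1); any affine frame gives the same invariant.
1. R is the centroid of triangle FUX ⇒ R = (1/3, 1/3)
2. Q lies on line UR with UQ:QR = 5:2 ⇒ Q = (11/21, 5/21)
3. M lies on line QX with QM:MX = 4:1 ⇒ M = (11/105, 89/105)
4. E is the centroid of triangle MUX ⇒ E = (116/315, 194/315)
line QE meets UX at A = (5/14, 9/14)
E = Q + t·(A−Q) with t = 14/15, so QE:EA = 14/15:1/15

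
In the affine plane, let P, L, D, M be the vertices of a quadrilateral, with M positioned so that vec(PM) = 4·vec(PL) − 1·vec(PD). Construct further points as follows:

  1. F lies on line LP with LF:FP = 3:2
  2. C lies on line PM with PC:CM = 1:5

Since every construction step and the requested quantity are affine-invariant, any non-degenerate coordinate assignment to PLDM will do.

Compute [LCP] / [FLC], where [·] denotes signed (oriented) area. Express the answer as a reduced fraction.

[LCP]:[FLC] = 5/3

Choose coordinates P = (0, 0), L = (1, 0), D = (0, 1), M = (4, -1).
1. F lies on line LP with LF:FP = 3:2 ⇒ F = (2/5, 0)
2. C lies on line PM with PC:CM = 1:5 ⇒ C = (2/3, -1/6)
2·[LCP] = -1/6, 2·[FLC] = -1/10
[LCP]:[FLC] = -1/6:-1/10 = 5/3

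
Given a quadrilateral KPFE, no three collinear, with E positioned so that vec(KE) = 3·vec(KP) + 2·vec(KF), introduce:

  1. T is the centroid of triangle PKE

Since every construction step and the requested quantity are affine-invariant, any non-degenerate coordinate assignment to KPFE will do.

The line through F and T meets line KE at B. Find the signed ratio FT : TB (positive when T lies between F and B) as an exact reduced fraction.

Work in coordinates with K = (0, 0), P = (1, 0), F = (0, 1), E = (3, 2).
1. T is the centroid of triangle PKE ⇒ T = (4/3, 2/3)
line FT meets KE at B = (12/11, 8/11)
T = F + t·(B−F) with t = 11/9, so FT:TB = 11/9:-2/9

FT:TB = -11/2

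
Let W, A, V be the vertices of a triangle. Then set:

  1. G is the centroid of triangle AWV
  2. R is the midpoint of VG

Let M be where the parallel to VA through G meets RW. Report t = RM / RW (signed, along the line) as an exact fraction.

Choose coordinates W = (0, 0), A = (1, 0), V = (0, 1).
1. G is the centroid of triangle AWV ⇒ G = (1/3, 1/3)
2. R is the midpoint of VG ⇒ R = (1/6, 2/3)
through G parallel to VA: direction (1, -1); meets RW at M = (2/15, 8/15)
M = R + t·(W−R) with t = 1/5

t = 1/5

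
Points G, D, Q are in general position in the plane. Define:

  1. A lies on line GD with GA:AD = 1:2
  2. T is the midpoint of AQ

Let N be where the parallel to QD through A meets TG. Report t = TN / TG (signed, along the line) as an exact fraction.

t = 1/2

Set G = (0, 0), D = (1, 0), Q = (0, 1); any affine frame gives the same invariant.
1. A lies on line GD with GA:AD = 1:2 ⇒ A = (1/3, 0)
2. T is the midpoint of AQ ⇒ T = (1/6, 1/2)
through A parallel to QD: direction (1, -1); meets TG at N = (1/12, 1/4)
N = T + t·(G−T) with t = 1/2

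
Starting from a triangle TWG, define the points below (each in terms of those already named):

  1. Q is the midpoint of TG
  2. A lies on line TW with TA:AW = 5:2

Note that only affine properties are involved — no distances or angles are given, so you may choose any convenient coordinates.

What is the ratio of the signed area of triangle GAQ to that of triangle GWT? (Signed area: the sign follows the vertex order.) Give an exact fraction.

Assign T = (0, 0), W = (1, 0), G = (0, 1) — the answer is frame-independent, so this choice is without loss of generality.
1. Q is the midpoint of TG ⇒ Q = (0, 1/2)
2. A lies on line TW with TA:AW = 5:2 ⇒ A = (5/7, 0)
2·[GAQ] = -5/14, 2·[GWT] = -1
[GAQ]:[GWT] = -5/14:-1 = 5/14

[GAQ]:[GWT] = 5/14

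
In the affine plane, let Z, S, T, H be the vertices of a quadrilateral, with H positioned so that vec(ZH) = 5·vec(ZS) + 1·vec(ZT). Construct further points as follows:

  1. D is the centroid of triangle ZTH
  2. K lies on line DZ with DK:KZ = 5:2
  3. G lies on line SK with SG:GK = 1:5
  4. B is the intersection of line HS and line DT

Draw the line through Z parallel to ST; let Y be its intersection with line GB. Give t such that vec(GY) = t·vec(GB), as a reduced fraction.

Choose coordinates Z = (0, 0), S = (1, 0), T = (0, 1), H = (5, 1).
1. D is the centroid of triangle ZTH ⇒ D = (5/3, 2/3)
2. K lies on line DZ with DK:KZ = 5:2 ⇒ K = (10/21, 4/21)
3. G lies on line SK with SG:GK = 1:5 ⇒ G = (115/126, 2/63)
4. B is the intersection of line HS and line DT ⇒ B = (25/9, 4/9)
through Z parallel to ST: direction (-1, 1); meets GB at Y = (40/287, -40/287)
Y = G + t·(B−G) with t = -17/41

t = -17/41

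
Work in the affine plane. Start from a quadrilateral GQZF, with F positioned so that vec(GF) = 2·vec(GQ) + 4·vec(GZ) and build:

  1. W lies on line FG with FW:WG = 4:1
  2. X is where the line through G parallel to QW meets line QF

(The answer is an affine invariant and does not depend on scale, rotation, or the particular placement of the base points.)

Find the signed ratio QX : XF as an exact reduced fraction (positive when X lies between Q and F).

Choose coordinates G = (0, 0), Q = (1, 0), Z = (0, 1), F = (2, 4).
1. W lies on line FG with FW:WG = 4:1 ⇒ W = (2/5, 4/5)
2. X is where the line through G parallel to QW meets line QF ⇒ X = (3/4, -1)
X = Q + t·(F−Q) with t = -1/4, so QX:XF = t:(1−t) = -1/4:5/4

QX:XF = -1/5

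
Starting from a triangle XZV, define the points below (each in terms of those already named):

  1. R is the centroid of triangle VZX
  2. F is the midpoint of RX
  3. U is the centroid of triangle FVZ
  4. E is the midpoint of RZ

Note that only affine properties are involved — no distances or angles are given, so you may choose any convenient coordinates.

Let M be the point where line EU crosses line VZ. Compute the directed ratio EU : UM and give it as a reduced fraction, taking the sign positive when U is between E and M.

EU:UM = -1/4

Assign X = (0, 0), Z = (1, 0), V = (0, 1) — the answer is frame-independent, so this choice is without loss of generality.
1. R is the centroid of triangle VZX ⇒ R = (1/3, 1/3)
2. F is the midpoint of RX ⇒ F = (1/6, 1/6)
3. U is the centroid of triangle FVZ ⇒ U = (7/18, 7/18)
4. E is the midpoint of RZ ⇒ E = (2/3, 1/6)
line EU meets VZ at M = (3/2, -1/2)
U = E + t·(M−E) with t = -1/3, so EU:UM = -1/3:4/3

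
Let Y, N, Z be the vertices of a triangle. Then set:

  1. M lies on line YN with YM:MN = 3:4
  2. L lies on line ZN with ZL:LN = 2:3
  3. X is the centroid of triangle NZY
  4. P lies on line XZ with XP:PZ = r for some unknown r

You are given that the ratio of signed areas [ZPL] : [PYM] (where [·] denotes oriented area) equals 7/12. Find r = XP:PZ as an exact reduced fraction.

r = 1/5

Choose coordinates Y = (0, 0), N = (1, 0), Z = (0, 1).
1. M lies on line YN with YM:MN = 3:4 ⇒ M = (3/7, 0)
2. L lies on line ZN with ZL:LN = 2:3 ⇒ L = (2/5, 3/5)
3. X is the centroid of triangle NZY ⇒ X = (1/3, 1/3)
4. With XP:PZ = r, write λ = r/(r+1) so P = X + λ·(Z−X); P is affine-linear in λ
Every point depending on P is an affine combination of P and λ-independent points, so each such coordinate is linear in λ; the λ² term in each signed area is a multiple of (Z−X)×(Z−X) = 0, so 2·[ZPL] and 2·[PYM] are each linear in λ. Evaluating at λ=0 and λ=1:
  2·[ZPL] = -2/15·λ + 2/15,   2·[PYM] = 2/7·λ + 1/7
So [ZPL]:[PYM] = (-2/15·λ + 2/15) / (2/7·λ + 1/7). Setting this equal to 7/12:
  -2/15·λ + 2/15 = 7/12·(2/7·λ + 1/7)  ⇒  λ = 1/6
Then r = λ/(1−λ) = (1/6)/(5/6) = 1/5. Check: with r = 1/5, P = (5/18, 4/9) and [ZPL]:[PYM] = 7/12 as required.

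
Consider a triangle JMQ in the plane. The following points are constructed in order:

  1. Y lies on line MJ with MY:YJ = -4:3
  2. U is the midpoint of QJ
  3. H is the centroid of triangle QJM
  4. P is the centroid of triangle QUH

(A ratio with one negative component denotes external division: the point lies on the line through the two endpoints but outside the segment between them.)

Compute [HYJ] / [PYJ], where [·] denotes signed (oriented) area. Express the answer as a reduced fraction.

Assign J = (0, 0), M = (1, 0), Q = (0, 1) — the answer is frame-independent, so this choice is without loss of generality.
1. Y lies on line MJ with MY:YJ = -4:3 ⇒ Y = (-3, 0)
2. U is the midpoint of QJ ⇒ U = (0, 1/2)
3. H is the centroid of triangle QJM ⇒ H = (1/3, 1/3)
4. P is the centroid of triangle QUH ⇒ P = (1/9, 11/18)
2·[HYJ] = 1, 2·[PYJ] = 11/6
[HYJ]:[PYJ] = 1:11/6 = 6/11

[HYJ]:[PYJ] = 6/11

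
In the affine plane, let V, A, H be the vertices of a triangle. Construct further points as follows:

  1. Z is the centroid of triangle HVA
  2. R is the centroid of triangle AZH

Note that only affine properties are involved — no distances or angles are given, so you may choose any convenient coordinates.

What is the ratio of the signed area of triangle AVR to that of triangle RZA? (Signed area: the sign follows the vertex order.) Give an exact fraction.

Assign V = (0, 0), A = (1, 0), H = (0, 1) — the answer is frame-independent, so this choice is without loss of generality.
1. Z is the centroid of triangle HVA ⇒ Z = (1/3, 1/3)
2. R is the centroid of triangle AZH ⇒ R = (4/9, 4/9)
2·[AVR] = -4/9, 2·[RZA] = 1/9
[AVR]:[RZA] = -4/9:1/9 = -4

[AVR]:[RZA] = -4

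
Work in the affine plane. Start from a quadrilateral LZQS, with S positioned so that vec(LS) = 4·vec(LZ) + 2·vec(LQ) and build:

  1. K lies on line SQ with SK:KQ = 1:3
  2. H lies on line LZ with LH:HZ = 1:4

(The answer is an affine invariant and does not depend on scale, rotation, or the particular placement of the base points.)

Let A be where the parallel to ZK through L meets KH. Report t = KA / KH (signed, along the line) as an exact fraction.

t = 5/4

Set L = (0, 0), Z = (1, 0), Q = (0, 1), S = (4, 2); any affine frame gives the same invariant.
1. K lies on line SQ with SK:KQ = 1:3 ⇒ K = (3, 7/4)
2. H lies on line LZ with LH:HZ = 1:4 ⇒ H = (1/5, 0)
through L parallel to ZK: direction (2, 7/4); meets KH at A = (-1/2, -7/16)
A = K + t·(H−K) with t = 5/4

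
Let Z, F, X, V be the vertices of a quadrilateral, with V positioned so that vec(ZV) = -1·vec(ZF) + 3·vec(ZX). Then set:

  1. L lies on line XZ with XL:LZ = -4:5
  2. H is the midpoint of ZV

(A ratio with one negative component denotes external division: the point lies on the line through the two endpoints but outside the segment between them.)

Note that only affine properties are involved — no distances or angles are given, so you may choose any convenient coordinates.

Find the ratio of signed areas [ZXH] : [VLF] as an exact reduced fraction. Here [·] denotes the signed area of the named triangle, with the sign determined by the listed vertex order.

Assign Z = (0, 0), F = (1, 0), X = (0, 1), V = (-1, 3) — the answer is frame-independent, so this choice is without loss of generality.
1. L lies on line XZ with XL:LZ = -4:5 ⇒ L = (0, 5)
2. H is the midpoint of ZV ⇒ H = (-1/2, 3/2)
2·[ZXH] = 1/2, 2·[VLF] = -7
[ZXH]:[VLF] = 1/2:-7 = -1/14

[ZXH]:[VLF] = -1/14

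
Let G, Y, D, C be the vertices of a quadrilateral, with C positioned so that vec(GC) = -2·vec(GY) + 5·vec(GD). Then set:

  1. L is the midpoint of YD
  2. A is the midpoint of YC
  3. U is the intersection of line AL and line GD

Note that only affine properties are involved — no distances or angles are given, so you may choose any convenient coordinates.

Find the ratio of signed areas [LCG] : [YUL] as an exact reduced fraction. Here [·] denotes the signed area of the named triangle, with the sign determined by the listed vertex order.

Work in coordinates with G = (0, 0), Y = (1, 0), D = (0, 1), C = (-2, 5).
1. L is the midpoint of YD ⇒ L = (1/2, 1/2)
2. A is the midpoint of YC ⇒ A = (-1/2, 5/2)
3. U is the intersection of line AL and line GD ⇒ U = (0, 3/2)
2·[LCG] = 7/2, 2·[YUL] = 1/4
[LCG]:[YUL] = 7/2:1/4 = 14

[LCG]:[YUL] = 14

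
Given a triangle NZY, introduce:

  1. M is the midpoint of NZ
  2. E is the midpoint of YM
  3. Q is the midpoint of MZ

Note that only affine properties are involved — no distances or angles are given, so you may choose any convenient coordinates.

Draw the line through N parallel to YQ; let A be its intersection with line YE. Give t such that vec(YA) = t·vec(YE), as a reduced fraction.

t = 6

Work in coordinates with N = (0, 0), Z = (1, 0), Y = (0, 1).
1. M is the midpoint of NZ ⇒ M = (1/2, 0)
2. E is the midpoint of YM ⇒ E = (1/4, 1/2)
3. Q is the midpoint of MZ ⇒ Q = (3/4, 0)
through N parallel to YQ: direction (3/4, -1); meets YE at A = (3/2, -2)
A = Y + t·(E−Y) with t = 6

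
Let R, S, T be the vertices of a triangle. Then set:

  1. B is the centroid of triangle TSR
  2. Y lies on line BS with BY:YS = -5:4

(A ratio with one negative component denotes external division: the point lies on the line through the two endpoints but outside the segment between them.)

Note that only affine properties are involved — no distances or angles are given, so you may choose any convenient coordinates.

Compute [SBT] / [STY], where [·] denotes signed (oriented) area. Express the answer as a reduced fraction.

[SBT]:[STY] = 1/4

Choose coordinates R = (0, 0), S = (1, 0), T = (0, 1).
1. B is the centroid of triangle TSR ⇒ B = (1/3, 1/3)
2. Y lies on line BS with BY:YS = -5:4 ⇒ Y = (11/3, -4/3)
2·[SBT] = -1/3, 2·[STY] = -4/3
[SBT]:[STY] = -1/3:-4/3 = 1/4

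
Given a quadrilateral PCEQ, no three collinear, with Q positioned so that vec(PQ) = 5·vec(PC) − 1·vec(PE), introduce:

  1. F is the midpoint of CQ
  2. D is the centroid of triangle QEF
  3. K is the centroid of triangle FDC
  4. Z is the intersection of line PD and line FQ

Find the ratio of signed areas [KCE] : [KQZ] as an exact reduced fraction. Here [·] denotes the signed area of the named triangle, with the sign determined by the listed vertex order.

[KCE]:[KQZ] = 36/11

Choose coordinates P = (0, 0), C = (1, 0), E = (0, 1), Q = (5, -1).
1. F is the midpoint of CQ ⇒ F = (3, -1/2)
2. D is the centroid of triangle QEF ⇒ D = (8/3, -1/6)
3. K is the centroid of triangle FDC ⇒ K = (20/9, -2/9)
4. Z is the intersection of line PD and line FQ ⇒ Z = (4/3, -1/12)
2·[KCE] = -1, 2·[KQZ] = -11/36
[KCE]:[KQZ] = -1:-11/36 = 36/11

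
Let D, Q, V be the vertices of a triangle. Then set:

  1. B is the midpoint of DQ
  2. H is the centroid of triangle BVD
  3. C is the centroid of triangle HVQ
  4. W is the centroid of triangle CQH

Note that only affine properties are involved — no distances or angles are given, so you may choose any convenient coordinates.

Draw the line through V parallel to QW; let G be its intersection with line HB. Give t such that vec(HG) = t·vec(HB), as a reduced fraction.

Set D = (0, 0), Q = (1, 0), V = (0, 1); any affine frame gives the same invariant.
1. B is the midpoint of DQ ⇒ B = (1/2, 0)
2. H is the centroid of triangle BVD ⇒ H = (1/6, 1/3)
3. C is the centroid of triangle HVQ ⇒ C = (7/18, 4/9)
4. W is the centroid of triangle CQH ⇒ W = (14/27, 7/27)
through V parallel to QW: direction (-13/27, 7/27); meets HB at G = (-13/12, 19/12)
G = H + t·(B−H) with t = -15/4

t = -15/4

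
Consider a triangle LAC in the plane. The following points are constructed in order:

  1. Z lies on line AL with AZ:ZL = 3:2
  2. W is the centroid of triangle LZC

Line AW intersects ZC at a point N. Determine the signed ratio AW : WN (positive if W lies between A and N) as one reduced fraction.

AW:WN = -11/2

Work in coordinates with L = (0, 0), A = (1, 0), C = (0, 1).
1. Z lies on line AL with AZ:ZL = 3:2 ⇒ Z = (2/5, 0)
2. W is the centroid of triangle LZC ⇒ W = (2/15, 1/3)
line AW meets ZC at N = (16/55, 3/11)
W = A + t·(N−A) with t = 11/9, so AW:WN = 11/9:-2/9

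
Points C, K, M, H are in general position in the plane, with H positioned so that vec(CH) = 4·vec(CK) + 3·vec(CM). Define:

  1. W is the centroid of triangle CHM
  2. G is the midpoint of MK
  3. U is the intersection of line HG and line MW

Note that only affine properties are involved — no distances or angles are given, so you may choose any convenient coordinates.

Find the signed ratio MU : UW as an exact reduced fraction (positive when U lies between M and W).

MU:UW = -18/5

Set C = (0, 0), K = (1, 0), M = (0, 1), H = (4, 3); any affine frame gives the same invariant.
1. W is the centroid of triangle CHM ⇒ W = (4/3, 4/3)
2. G is the midpoint of MK ⇒ G = (1/2, 1/2)
3. U is the intersection of line HG and line MW ⇒ U = (24/13, 19/13)
U = M + t·(W−M) with t = 18/13, so MU:UW = t:(1−t) = 18/13:-5/13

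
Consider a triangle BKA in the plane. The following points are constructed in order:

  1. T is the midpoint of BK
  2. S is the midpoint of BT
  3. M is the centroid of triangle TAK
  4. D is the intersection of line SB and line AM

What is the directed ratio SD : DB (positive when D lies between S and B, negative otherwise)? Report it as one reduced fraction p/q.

SD:DB = -2/3

Assign B = (0, 0), K = (1, 0), A = (0, 1) — the answer is frame-independent, so this choice is without loss of generality.
1. T is the midpoint of BK ⇒ T = (1/2, 0)
2. S is the midpoint of BT ⇒ S = (1/4, 0)
3. M is the centroid of triangle TAK ⇒ M = (1/2, 1/3)
4. D is the intersection of line SB and line AM ⇒ D = (3/4, 0)
D = S + t·(B−S) with t = -2, so SD:DB = t:(1−t) = -2:3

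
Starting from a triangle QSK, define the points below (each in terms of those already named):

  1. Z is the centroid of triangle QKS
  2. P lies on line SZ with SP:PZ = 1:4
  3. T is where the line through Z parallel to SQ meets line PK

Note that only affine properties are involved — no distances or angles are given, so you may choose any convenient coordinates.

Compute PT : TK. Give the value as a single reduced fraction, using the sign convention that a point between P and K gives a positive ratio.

PT:TK = 2/5

Work in coordinates with Q = (0, 0), S = (1, 0), K = (0, 1).
1. Z is the centroid of triangle QKS ⇒ Z = (1/3, 1/3)
2. P lies on line SZ with SP:PZ = 1:4 ⇒ P = (13/15, 1/15)
3. T is where the line through Z parallel to SQ meets line PK ⇒ T = (13/21, 1/3)
T = P + t·(K−P) with t = 2/7, so PT:TK = t:(1−t) = 2/7:5/7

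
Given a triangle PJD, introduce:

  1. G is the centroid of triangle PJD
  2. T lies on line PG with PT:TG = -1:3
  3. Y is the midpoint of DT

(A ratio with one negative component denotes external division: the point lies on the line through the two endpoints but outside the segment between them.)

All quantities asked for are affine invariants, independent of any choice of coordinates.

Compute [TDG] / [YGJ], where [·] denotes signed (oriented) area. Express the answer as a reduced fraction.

Set P = (0, 0), J = (1, 0), D = (0, 1); any affine frame gives the same invariant.
1. G is the centroid of triangle PJD ⇒ G = (1/3, 1/3)
2. T lies on line PG with PT:TG = -1:3 ⇒ T = (-1/6, -1/6)
3. Y is the midpoint of DT ⇒ Y = (-1/12, 5/12)
2·[TDG] = -1/2, 2·[YGJ] = -1/12
[TDG]:[YGJ] = -1/2:-1/12 = 6

[TDG]:[YGJ] = 6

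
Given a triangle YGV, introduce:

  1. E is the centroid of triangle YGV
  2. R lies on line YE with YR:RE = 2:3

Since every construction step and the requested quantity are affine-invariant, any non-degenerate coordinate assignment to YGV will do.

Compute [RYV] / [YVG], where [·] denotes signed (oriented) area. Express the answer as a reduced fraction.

Set Y = (0, 0), G = (1, 0), V = (0, 1); any affine frame gives the same invariant.
1. E is the centroid of triangle YGV ⇒ E = (1/3, 1/3)
2. R lies on line YE with YR:RE = 2:3 ⇒ R = (2/15, 2/15)
2·[RYV] = -2/15, 2·[YVG] = -1
[RYV]:[YVG] = -2/15:-1 = 2/15

[RYV]:[YVG] = 2/15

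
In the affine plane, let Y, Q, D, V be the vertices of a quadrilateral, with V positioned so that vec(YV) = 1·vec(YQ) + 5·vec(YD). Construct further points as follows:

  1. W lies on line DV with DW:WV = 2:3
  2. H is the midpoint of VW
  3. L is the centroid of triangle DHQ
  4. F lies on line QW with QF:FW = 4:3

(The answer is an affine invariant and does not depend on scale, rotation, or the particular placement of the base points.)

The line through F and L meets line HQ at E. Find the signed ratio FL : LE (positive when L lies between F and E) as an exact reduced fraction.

FL:LE = -13/49

Assign Y = (0, 0), Q = (1, 0), D = (0, 1), V = (1, 5) — the answer is frame-independent, so this choice is without loss of generality.
1. W lies on line DV with DW:WV = 2:3 ⇒ W = (2/5, 13/5)
2. H is the midpoint of VW ⇒ H = (7/10, 19/5)
3. L is the centroid of triangle DHQ ⇒ L = (17/30, 8/5)
4. F lies on line QW with QF:FW = 4:3 ⇒ F = (23/35, 52/35)
line FL meets HQ at E = (59/65, 76/65)
L = F + t·(E−F) with t = -13/36, so FL:LE = -13/36:49/36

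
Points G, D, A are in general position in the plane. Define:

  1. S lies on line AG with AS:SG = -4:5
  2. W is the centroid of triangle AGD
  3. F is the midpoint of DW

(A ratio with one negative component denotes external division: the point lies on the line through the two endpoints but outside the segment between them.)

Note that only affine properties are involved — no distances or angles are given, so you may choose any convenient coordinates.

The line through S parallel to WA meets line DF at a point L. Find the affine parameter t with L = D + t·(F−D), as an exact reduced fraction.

t = -6

Work in coordinates with G = (0, 0), D = (1, 0), A = (0, 1).
1. S lies on line AG with AS:SG = -4:5 ⇒ S = (0, 5)
2. W is the centroid of triangle AGD ⇒ W = (1/3, 1/3)
3. F is the midpoint of DW ⇒ F = (2/3, 1/6)
through S parallel to WA: direction (-1/3, 2/3); meets DF at L = (3, -1)
L = D + t·(F−D) with t = -6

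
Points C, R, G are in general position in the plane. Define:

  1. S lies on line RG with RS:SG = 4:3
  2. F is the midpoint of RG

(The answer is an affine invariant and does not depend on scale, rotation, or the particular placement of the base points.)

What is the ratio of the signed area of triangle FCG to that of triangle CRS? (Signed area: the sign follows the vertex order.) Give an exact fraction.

Assign C = (0, 0), R = (1, 0), G = (0, 1) — the answer is frame-independent, so this choice is without loss of generality.
1. S lies on line RG with RS:SG = 4:3 ⇒ S = (3/7, 4/7)
2. F is the midpoint of RG ⇒ F = (1/2, 1/2)
2·[FCG] = -1/2, 2·[CRS] = 4/7
[FCG]:[CRS] = -1/2:4/7 = -7/8

[FCG]:[CRS] = -7/8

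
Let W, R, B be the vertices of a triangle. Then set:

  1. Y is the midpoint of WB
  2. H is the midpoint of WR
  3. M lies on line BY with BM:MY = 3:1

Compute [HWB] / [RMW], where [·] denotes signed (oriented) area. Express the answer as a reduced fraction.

[HWB]:[RMW] = -4/5

Set W = (0, 0), R = (1, 0), B = (0, 1); any affine frame gives the same invariant.
1. Y is the midpoint of WB ⇒ Y = (0, 1/2)
2. H is the midpoint of WR ⇒ H = (1/2, 0)
3. M lies on line BY with BM:MY = 3:1 ⇒ M = (0, 5/8)
2·[HWB] = -1/2, 2·[RMW] = 5/8
[HWB]:[RMW] = -1/2:5/8 = -4/5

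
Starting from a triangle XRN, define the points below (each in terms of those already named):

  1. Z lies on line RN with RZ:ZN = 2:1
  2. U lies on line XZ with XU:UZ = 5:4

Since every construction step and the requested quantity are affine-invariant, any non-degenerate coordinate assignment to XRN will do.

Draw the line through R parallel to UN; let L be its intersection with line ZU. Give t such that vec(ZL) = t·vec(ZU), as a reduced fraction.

t = -2

Choose coordinates X = (0, 0), R = (1, 0), N = (0, 1).
1. Z lies on line RN with RZ:ZN = 2:1 ⇒ Z = (1/3, 2/3)
2. U lies on line XZ with XU:UZ = 5:4 ⇒ U = (5/27, 10/27)
through R parallel to UN: direction (-5/27, 17/27); meets ZU at L = (17/27, 34/27)
L = Z + t·(U−Z) with t = -2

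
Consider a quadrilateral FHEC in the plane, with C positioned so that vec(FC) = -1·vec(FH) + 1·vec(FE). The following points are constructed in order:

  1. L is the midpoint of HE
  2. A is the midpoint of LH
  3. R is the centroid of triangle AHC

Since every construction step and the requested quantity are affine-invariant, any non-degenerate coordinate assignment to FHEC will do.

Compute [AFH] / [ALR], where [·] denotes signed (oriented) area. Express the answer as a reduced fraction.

Work in coordinates with F = (0, 0), H = (1, 0), E = (0, 1), C = (-1, 1).
1. L is the midpoint of HE ⇒ L = (1/2, 1/2)
2. A is the midpoint of LH ⇒ A = (3/4, 1/4)
3. R is the centroid of triangle AHC ⇒ R = (1/4, 5/12)
2·[AFH] = 1/4, 2·[ALR] = 1/12
[AFH]:[ALR] = 1/4:1/12 = 3

[AFH]:[ALR] = 3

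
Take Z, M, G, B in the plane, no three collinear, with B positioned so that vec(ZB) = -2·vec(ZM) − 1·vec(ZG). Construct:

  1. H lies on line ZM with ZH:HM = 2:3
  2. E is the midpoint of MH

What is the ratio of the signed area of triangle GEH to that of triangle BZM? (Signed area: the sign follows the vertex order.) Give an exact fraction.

[GEH]:[BZM] = 3/10

Assign Z = (0, 0), M = (1, 0), G = (0, 1), B = (-2, -1) — the answer is frame-independent, so this choice is without loss of generality.
1. H lies on line ZM with ZH:HM = 2:3 ⇒ H = (2/5, 0)
2. E is the midpoint of MH ⇒ E = (7/10, 0)
2·[GEH] = -3/10, 2·[BZM] = -1
[GEH]:[BZM] = -3/10:-1 = 3/10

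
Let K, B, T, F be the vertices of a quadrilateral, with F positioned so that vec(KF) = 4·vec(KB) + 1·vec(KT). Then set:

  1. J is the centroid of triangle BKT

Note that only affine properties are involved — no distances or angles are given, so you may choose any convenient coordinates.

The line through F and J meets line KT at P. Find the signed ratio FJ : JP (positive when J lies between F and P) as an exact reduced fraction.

Assign K = (0, 0), B = (1, 0), T = (0, 1), F = (4, 1) — the answer is frame-independent, so this choice is without loss of generality.
1. J is the centroid of triangle BKT ⇒ J = (1/3, 1/3)
line FJ meets KT at P = (0, 3/11)
J = F + t·(P−F) with t = 11/12, so FJ:JP = 11/12:1/12

FJ:JP = 11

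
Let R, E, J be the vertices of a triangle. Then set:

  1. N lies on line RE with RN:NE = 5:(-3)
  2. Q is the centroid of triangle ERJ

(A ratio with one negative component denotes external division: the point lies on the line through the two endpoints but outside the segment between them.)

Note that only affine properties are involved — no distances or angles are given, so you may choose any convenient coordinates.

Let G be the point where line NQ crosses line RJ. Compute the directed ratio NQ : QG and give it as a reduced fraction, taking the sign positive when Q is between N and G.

NQ:QG = 13/2

Assign R = (0, 0), E = (1, 0), J = (0, 1) — the answer is frame-independent, so this choice is without loss of generality.
1. N lies on line RE with RN:NE = 5:(-3) ⇒ N = (5/2, 0)
2. Q is the centroid of triangle ERJ ⇒ Q = (1/3, 1/3)
line NQ meets RJ at G = (0, 5/13)
Q = N + t·(G−N) with t = 13/15, so NQ:QG = 13/15:2/15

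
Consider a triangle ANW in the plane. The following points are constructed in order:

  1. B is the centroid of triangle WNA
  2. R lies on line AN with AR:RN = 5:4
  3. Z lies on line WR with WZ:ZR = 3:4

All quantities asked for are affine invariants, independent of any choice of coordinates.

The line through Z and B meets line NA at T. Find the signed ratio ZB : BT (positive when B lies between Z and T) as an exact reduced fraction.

ZB:BT = 5/7

Work in coordinates with A = (0, 0), N = (1, 0), W = (0, 1).
1. B is the centroid of triangle WNA ⇒ B = (1/3, 1/3)
2. R lies on line AN with AR:RN = 5:4 ⇒ R = (5/9, 0)
3. Z lies on line WR with WZ:ZR = 3:4 ⇒ Z = (5/21, 4/7)
line ZB meets NA at T = (7/15, 0)
B = Z + t·(T−Z) with t = 5/12, so ZB:BT = 5/12:7/12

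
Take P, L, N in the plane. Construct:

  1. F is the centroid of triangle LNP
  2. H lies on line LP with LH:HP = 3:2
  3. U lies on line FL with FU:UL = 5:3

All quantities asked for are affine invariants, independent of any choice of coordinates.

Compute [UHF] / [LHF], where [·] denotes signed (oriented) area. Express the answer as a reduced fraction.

Assign P = (0, 0), L = (1, 0), N = (0, 1) — the answer is frame-independent, so this choice is without loss of generality.
1. F is the centroid of triangle LNP ⇒ F = (1/3, 1/3)
2. H lies on line LP with LH:HP = 3:2 ⇒ H = (2/5, 0)
3. U lies on line FL with FU:UL = 5:3 ⇒ U = (3/4, 1/8)
2·[UHF] = -1/8, 2·[LHF] = -1/5
[UHF]:[LHF] = -1/8:-1/5 = 5/8

[UHF]:[LHF] = 5/8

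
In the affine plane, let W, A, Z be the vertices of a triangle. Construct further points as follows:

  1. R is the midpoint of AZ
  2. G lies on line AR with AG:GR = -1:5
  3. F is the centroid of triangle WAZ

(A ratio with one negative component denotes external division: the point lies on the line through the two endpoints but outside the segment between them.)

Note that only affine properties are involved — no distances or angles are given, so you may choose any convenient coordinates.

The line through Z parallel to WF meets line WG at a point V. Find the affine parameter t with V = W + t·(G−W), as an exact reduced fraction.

Set W = (0, 0), A = (1, 0), Z = (0, 1); any affine frame gives the same invariant.
1. R is the midpoint of AZ ⇒ R = (1/2, 1/2)
2. G lies on line AR with AG:GR = -1:5 ⇒ G = (9/8, -1/8)
3. F is the centroid of triangle WAZ ⇒ F = (1/3, 1/3)
through Z parallel to WF: direction (1/3, 1/3); meets WG at V = (-9/10, 1/10)
V = W + t·(G−W) with t = -4/5

t = -4/5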